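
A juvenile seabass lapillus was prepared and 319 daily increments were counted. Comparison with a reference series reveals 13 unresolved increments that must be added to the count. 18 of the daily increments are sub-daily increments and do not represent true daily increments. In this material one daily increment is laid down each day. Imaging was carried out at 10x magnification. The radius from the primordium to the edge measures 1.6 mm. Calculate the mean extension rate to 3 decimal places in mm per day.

0.005 mm per day

True daily increment count = 319 − 18 + 13 = 314.
1.6 mm over 314 days gives 1.6 / 314 ≈ 0.005 mm per day.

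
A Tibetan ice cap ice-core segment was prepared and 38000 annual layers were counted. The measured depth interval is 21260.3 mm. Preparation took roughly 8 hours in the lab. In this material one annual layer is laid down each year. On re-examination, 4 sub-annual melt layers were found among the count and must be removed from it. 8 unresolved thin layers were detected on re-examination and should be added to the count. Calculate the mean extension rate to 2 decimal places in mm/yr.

Adjusted count: 38000 − 4 + 8 = 38004 annual layers.
Extension rate ≈ 21260.3 / 38004 = 0.56 mm/yr.

0.56 mm/yr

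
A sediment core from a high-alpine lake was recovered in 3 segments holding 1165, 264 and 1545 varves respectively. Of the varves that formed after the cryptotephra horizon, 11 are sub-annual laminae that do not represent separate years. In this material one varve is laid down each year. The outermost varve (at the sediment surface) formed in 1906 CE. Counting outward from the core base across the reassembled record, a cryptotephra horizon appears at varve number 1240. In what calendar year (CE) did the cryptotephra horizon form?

Total varves = 1165 + 264 + 1545 = 2974.
Between varve 1240 and the sediment surface there are 2974 − 1240 = 1734 varves.
Removing the 11 false varves leaves 1734 − 11 = 1723 true varves beyond the cryptotephra horizon.
The varve at the sediment surface is 1906 CE, so the cryptotephra horizon dates to 1906 − 1723 = 183 CE.

183 CE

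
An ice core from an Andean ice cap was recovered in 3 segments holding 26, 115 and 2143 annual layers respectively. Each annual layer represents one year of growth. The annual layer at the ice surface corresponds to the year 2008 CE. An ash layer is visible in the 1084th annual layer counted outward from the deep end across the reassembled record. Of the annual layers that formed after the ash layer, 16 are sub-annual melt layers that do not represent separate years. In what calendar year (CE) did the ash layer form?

Total annual layers = 26 + 115 + 2143 = 2284.
Between annual layer 1084 and the ice surface there are 2284 − 1084 = 1200 annual layers.
Excluding 16 false annual layers: 1200 − 16 = 1184.
2008 − 1184 = 824 CE.

824 CE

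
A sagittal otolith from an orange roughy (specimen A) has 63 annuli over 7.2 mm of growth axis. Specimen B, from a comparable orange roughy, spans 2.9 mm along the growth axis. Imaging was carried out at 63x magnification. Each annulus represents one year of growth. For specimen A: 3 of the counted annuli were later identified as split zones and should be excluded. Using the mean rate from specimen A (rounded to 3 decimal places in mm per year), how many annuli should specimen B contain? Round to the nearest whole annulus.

Specimen A: adjusted count: 63 − 3 = 60 annuli.
A: Mean rate = 7.2 mm / 60 years ≈ 0.120 mm per year.
B spans 2.9 / 0.120 = 24.17 years ≈ 24 annuli.

24 annuli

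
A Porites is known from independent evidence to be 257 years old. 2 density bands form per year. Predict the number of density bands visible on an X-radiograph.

514 density bands

257 years at 2 density bands per year gives 257 × 2 = 514 density bands.
So 514 density bands should be present.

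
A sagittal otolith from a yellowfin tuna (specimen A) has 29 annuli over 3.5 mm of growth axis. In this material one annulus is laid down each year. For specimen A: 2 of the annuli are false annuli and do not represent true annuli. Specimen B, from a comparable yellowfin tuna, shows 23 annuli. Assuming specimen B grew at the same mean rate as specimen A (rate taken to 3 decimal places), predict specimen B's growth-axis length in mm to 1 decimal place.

Specimen A: correcting the raw count gives 29 − 2 = 27 true annuli.
A: Mean rate = 3.5 mm / 27 years ≈ 0.130 mm per year.
For B, 0.130 mm/year × 23 years = 3.0 mm.

3.0 mm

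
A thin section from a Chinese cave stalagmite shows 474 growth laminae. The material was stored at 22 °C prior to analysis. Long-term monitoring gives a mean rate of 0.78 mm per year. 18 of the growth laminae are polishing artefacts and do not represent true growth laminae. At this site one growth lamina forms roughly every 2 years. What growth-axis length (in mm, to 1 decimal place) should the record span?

711.4 mm

Adjusted count: 474 − 18 = 456 growth laminae.
At 2 years per growth lamina, 456 × 2 = 912 years.
912 years at 0.78 mm/year gives 0.78 × 912 = 711.4 mm.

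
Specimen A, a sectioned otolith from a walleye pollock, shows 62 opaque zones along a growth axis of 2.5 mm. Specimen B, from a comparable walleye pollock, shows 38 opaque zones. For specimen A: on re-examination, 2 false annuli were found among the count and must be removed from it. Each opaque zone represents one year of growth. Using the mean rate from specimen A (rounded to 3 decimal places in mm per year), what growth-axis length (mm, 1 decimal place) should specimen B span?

Specimen A: adjusted count: 62 − 2 = 60 opaque zones.
A: Mean rate = 2.5 mm / 60 years ≈ 0.042 mm per year.
For B, 0.042 mm/year × 38 years = 1.6 mm.

1.6 mm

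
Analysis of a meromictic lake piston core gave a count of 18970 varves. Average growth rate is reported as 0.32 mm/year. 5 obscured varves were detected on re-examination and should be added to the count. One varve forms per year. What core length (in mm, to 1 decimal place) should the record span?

6072.0 mm

Adjusted count: 18970 + 5 = 18975 varves.
18975 years at 0.32 mm/year gives 0.32 × 18975 = 6072.0 mm.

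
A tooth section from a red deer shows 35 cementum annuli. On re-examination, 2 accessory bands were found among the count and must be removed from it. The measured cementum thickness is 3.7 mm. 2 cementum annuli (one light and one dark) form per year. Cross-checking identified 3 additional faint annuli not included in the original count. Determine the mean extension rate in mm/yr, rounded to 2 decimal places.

0.21 mm/yr

After corrections the count is 35 − 2 + 3 = 36 cementum annuli.
36 cementum annuli at 2 per year is 36 / 2 = 18 years.
Mean rate = 3.7 mm / 18 years ≈ 0.21 mm/yr.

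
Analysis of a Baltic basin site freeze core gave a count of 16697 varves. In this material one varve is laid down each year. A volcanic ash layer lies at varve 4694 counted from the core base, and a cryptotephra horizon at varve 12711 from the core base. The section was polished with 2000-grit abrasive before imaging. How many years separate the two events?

8017 years

12711 − 4694 = 8017 varves lie between the two events.
One varve per year makes the interval 8017 years.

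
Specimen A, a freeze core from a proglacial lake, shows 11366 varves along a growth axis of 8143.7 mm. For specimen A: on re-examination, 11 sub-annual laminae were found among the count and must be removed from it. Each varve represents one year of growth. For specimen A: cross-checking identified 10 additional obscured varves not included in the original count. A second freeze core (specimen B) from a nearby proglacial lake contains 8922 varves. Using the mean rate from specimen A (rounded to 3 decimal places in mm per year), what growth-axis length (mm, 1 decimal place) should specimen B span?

Specimen A: true varve count = 11366 − 11 + 10 = 11365.
A: Mean rate = 8143.7 mm / 11365 years ≈ 0.717 mm/year.
Length of B = 0.717 × 8922 = 6397.1 mm.

6397.1 mm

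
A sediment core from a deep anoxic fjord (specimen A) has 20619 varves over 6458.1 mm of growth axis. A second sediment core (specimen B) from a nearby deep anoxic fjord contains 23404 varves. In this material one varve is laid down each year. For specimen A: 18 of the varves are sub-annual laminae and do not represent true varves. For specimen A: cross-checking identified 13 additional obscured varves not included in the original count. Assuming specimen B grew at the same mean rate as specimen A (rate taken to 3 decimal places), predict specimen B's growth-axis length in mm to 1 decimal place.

Specimen A: correcting the raw count gives 20619 − 18 + 13 = 20614 true varves.
A: Mean rate = 6458.1 mm / 20614 years ≈ 0.313 mm/year.
Length of B = 0.313 × 23404 = 7325.5 mm.

7325.5 mm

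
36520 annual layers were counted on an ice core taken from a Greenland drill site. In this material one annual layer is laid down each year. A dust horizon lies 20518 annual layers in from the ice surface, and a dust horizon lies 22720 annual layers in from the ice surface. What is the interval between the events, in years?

Separation: 22720 − 20518 = 2202 annual layers.
That is 2202 years at one annual layer per year.

2202 yr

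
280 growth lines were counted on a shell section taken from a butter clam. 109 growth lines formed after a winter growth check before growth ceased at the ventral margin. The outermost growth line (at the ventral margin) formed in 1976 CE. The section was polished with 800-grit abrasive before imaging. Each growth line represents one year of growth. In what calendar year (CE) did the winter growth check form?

There are 109 growth lines younger than the winter growth check.
Counting back 109 years from 1976 CE places the winter growth check in 1976 − 109 = 1867 CE.

1867 CE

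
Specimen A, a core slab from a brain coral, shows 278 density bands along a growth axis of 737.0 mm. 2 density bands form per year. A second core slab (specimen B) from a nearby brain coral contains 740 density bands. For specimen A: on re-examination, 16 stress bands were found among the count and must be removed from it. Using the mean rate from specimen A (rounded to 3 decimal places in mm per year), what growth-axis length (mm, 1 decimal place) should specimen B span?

2081.6 mm

Specimen A: correcting the raw count gives 278 − 16 = 262 true density bands.
Specimen A: with 2 density bands per year, 262 / 2 = 131 years.
A: 737.0 mm over 131 years gives 737.0 / 131 ≈ 5.626 mm/yr.
Specimen B: dividing by 2 density bands per year: 740 / 2 = 370 years. For B, 5.626 mm/year × 370 years = 2081.6 mm.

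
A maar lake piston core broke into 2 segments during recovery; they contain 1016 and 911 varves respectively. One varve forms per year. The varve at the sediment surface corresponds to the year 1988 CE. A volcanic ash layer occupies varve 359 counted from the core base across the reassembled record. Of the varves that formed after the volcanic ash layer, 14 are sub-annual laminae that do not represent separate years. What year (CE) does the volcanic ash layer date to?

Total varves = 1016 + 911 = 1927.
1927 − 359 = 1568 varves lie beyond the volcanic ash layer toward the sediment surface.
Removing the 14 false varves leaves 1568 − 14 = 1554 true varves beyond the volcanic ash layer.
1988 − 1554 = 434 CE.

434 CE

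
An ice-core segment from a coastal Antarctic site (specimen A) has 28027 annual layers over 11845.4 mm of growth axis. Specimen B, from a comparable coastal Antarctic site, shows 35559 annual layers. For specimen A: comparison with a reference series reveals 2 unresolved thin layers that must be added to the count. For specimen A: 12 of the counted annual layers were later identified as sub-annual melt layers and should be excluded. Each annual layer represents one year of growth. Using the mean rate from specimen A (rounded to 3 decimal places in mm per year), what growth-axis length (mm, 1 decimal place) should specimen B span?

Specimen A: correcting the raw count gives 28027 − 12 + 2 = 28017 true annual layers.
A: 11845.4 mm over 28017 years gives 11845.4 / 28017 ≈ 0.423 mm per year.
Length of B = 0.423 × 35559 = 15041.5 mm.

15041.5 mm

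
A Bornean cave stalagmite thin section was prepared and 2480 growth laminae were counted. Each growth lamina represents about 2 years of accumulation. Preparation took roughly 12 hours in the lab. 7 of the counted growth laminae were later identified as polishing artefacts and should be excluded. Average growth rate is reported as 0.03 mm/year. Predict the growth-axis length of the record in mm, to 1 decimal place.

148.4 mm

True growth lamina count = 2480 − 7 = 2473.
2473 growth laminae at 2 years each span 2473 × 2 = 4946 years.
Length ≈ 0.03 × 4946 = 148.4 mm.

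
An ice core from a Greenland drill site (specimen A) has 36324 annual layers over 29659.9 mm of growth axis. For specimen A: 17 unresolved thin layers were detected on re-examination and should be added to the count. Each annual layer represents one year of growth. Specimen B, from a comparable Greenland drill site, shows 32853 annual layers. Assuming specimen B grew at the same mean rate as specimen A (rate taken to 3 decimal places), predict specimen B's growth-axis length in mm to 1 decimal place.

26808.0 mm

Specimen A: after corrections the count is 36324 + 17 = 36341 annual layers.
A: 29659.9 mm over 36341 years gives 29659.9 / 36341 ≈ 0.816 mm/year.
Length of B = 0.816 × 32853 = 26808.0 mm.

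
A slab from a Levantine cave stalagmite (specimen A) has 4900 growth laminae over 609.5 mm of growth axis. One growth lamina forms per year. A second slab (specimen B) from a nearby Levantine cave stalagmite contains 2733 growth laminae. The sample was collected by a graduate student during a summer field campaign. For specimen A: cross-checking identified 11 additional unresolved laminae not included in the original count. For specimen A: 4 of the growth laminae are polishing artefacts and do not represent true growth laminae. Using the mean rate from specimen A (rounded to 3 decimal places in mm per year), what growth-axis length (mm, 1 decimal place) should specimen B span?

338.9 mm

Specimen A: after corrections the count is 4900 − 4 + 11 = 4907 growth laminae.
A: Mean rate = 609.5 mm / 4907 years ≈ 0.124 mm per year.
B's length ≈ 0.124 × 2733 = 338.9 mm.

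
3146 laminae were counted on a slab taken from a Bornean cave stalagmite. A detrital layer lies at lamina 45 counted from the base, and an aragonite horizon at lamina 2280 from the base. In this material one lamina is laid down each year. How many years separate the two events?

2280 − 45 = 2235 laminae lie between the two events.
At one lamina per year, 2235 years elapsed between them.

2235 years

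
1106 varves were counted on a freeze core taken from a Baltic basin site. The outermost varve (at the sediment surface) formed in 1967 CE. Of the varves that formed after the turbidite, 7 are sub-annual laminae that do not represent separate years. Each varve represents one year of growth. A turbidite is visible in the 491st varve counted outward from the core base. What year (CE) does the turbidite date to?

1359 CE

1106 − 491 = 615 varves lie beyond the turbidite toward the sediment surface.
615 − 7 false = 608 true varves after the turbidite.
The varve at the sediment surface is 1967 CE, so the turbidite dates to 1967 − 608 = 1359 CE.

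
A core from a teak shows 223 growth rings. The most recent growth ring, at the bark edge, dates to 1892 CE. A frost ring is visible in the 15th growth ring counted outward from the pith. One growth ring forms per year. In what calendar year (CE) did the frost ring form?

Between growth ring 15 and the bark edge there are 223 − 15 = 208 growth rings.
1892 − 208 = 1684 CE.

1684 CE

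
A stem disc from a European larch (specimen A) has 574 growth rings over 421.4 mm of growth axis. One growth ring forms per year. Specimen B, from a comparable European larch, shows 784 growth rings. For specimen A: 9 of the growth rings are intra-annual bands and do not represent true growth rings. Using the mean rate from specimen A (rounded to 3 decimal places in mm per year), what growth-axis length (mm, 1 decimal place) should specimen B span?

Specimen A: correcting the raw count gives 574 − 9 = 565 true growth rings.
A: Mean rate = 421.4 mm / 565 years ≈ 0.746 mm per year.
Length of B = 0.746 × 784 = 584.9 mm.

584.9 mm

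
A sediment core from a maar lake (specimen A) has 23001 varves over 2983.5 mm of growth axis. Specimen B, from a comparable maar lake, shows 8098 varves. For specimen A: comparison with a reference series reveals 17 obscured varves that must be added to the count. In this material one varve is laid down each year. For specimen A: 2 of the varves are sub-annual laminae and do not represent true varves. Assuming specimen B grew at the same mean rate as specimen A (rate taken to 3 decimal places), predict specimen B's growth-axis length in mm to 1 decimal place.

Specimen A: after corrections the count is 23001 − 2 + 17 = 23016 varves.
A: 2983.5 mm over 23016 years gives 2983.5 / 23016 ≈ 0.130 mm per year.
B's length ≈ 0.130 × 8098 = 1052.7 mm.

1052.7 mm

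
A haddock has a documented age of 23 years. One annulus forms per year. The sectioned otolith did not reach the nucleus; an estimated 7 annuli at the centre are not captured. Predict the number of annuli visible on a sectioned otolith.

16 annuli

Expected annuli over 23 years: 23.
23 − 7 missed = 16 annuli expected in the prepared section.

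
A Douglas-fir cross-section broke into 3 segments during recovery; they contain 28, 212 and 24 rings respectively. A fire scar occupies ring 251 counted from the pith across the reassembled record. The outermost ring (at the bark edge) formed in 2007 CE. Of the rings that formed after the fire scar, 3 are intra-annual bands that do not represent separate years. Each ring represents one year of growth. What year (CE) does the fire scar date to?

1997 CE

Total rings = 28 + 212 + 24 = 264.
Between ring 251 and the bark edge there are 264 − 251 = 13 rings.
Excluding 3 false rings: 13 − 3 = 10.
Counting back 10 years from 2007 CE places the fire scar in 2007 − 10 = 1997 CE.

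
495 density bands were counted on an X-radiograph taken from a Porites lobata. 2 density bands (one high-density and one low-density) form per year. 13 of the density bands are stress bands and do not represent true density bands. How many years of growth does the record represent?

Adjusted count: 495 − 13 = 482 density bands.
With 2 density bands per year, 482 / 2 = 241 years.

241 years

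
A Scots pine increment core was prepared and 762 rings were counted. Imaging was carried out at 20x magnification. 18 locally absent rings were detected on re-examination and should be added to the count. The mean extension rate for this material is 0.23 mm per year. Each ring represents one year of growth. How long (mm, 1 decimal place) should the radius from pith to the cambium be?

179.4 mm

Adjusted count: 762 + 18 = 780 rings.
Predicted length = 0.23 mm/year × 780 years = 179.4 mm.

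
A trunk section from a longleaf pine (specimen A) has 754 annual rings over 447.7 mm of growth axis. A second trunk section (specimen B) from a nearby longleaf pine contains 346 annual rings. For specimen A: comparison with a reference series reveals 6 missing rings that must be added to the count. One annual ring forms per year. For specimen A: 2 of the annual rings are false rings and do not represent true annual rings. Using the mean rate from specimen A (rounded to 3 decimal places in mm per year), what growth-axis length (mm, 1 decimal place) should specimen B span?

204.5 mm

Specimen A: true annual ring count = 754 − 2 + 6 = 758.
A: Mean rate = 447.7 mm / 758 years ≈ 0.591 mm/yr.
For B, 0.591 mm/year × 346 years = 204.5 mm.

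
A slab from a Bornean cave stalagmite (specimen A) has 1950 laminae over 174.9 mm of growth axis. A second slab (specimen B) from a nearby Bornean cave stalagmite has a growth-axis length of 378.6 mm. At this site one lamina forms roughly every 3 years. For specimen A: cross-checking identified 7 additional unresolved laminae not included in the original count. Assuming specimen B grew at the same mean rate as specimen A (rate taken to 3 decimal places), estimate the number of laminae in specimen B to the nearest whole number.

Specimen A: adjusted count: 1950 + 7 = 1957 laminae.
Specimen A: at 3 years per lamina, 1957 × 3 = 5871 years.
A: Mean rate = 174.9 mm / 5871 years ≈ 0.030 mm/yr.
For B, 378.6 / 0.030 = 12620.00 years; at 3 years per lamina that is 12620.00 / 3 ≈ 4207 laminae.

4207 laminae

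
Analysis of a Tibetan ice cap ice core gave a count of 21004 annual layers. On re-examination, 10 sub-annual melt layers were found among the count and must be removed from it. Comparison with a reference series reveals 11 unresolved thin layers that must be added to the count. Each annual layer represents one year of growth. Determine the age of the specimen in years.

True annual layer count = 21004 − 10 + 11 = 21005.
At one annual layer per year, that is 21005 years.

21005 years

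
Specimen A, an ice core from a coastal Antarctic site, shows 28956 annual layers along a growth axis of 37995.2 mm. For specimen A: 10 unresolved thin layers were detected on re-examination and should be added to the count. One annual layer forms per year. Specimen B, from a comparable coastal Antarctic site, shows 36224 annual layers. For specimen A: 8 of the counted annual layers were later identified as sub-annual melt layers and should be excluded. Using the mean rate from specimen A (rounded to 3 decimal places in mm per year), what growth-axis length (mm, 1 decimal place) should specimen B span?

47525.9 mm

Specimen A: true annual layer count = 28956 − 8 + 10 = 28958.
A: 37995.2 mm over 28958 years gives 37995.2 / 28958 ≈ 1.312 mm/year.
Length of B = 1.312 × 36224 = 47525.9 mm.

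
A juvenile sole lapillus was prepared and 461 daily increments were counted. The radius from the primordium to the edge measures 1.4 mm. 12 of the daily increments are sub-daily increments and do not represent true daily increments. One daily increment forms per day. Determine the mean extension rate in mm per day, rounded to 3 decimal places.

0.003 mm per day

Adjusted count: 461 − 12 = 449 daily increments.
Mean rate = 1.4 mm / 449 days ≈ 0.003 mm per day.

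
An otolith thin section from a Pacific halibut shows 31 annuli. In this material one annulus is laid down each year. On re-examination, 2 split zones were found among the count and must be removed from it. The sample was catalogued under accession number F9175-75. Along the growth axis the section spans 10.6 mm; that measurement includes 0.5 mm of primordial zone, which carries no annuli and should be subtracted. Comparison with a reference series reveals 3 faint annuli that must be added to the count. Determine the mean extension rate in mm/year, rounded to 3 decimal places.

0.316 mm/year

After corrections the count is 31 − 2 + 3 = 32 annuli.
The growth record spans 10.6 − 0.5 = 10.1 mm.
10.1 mm over 32 years gives 10.1 / 32 ≈ 0.316 mm/year.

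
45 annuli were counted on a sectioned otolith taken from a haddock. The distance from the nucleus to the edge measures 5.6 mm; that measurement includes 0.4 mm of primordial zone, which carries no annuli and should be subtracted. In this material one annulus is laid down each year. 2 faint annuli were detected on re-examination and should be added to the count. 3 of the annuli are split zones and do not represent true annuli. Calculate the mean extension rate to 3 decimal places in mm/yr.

Correcting the raw count gives 45 − 3 + 2 = 44 true annuli.
Removing the 0.4 mm offcut leaves 5.6 − 0.4 = 5.2 mm.
Mean rate = 5.2 mm / 44 years ≈ 0.118 mm/yr.

0.118 mm/yr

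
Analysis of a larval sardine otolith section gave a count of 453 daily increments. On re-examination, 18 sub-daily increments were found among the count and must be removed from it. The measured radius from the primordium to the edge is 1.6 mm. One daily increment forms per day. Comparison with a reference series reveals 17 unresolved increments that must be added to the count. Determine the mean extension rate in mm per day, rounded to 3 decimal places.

0.004 mm per day

Adjusted count: 453 − 18 + 17 = 452 daily increments.
1.6 mm over 452 days gives 1.6 / 452 ≈ 0.004 mm per day.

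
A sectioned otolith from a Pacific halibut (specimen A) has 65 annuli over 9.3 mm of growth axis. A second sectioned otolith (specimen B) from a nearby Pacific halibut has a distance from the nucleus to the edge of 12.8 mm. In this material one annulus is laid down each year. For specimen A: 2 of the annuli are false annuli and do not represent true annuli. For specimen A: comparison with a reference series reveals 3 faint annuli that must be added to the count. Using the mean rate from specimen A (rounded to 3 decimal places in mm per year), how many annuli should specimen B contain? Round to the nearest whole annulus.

Specimen A: correcting the raw count gives 65 − 2 + 3 = 66 true annuli.
A: 9.3 mm over 66 years gives 9.3 / 66 ≈ 0.141 mm/year.
Specimen B: 12.8 mm / 0.141 mm per year = 90.78 years ≈ 91 annuli.

91 annuli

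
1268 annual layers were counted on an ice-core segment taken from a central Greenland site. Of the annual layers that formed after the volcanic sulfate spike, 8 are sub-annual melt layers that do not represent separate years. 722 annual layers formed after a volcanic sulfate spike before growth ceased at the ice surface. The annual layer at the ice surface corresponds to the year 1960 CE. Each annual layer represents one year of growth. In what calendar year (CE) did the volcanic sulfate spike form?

There are 722 annual layers younger than the volcanic sulfate spike.
Removing the 8 false annual layers leaves 722 − 8 = 714 true annual layers beyond the volcanic sulfate spike.
Counting back 714 years from 1960 CE places the volcanic sulfate spike in 1960 − 714 = 1246 CE.

1246 CE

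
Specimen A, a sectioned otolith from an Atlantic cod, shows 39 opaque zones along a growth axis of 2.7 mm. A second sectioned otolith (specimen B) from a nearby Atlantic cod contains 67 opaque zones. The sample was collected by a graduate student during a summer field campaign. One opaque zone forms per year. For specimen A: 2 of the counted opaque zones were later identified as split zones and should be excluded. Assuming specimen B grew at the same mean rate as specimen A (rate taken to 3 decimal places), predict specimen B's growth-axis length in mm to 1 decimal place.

4.9 mm

Specimen A: after corrections the count is 39 − 2 = 37 opaque zones.
A: Extension rate ≈ 2.7 / 37 = 0.073 mm/year.
For B, 0.073 mm/year × 67 years = 4.9 mm.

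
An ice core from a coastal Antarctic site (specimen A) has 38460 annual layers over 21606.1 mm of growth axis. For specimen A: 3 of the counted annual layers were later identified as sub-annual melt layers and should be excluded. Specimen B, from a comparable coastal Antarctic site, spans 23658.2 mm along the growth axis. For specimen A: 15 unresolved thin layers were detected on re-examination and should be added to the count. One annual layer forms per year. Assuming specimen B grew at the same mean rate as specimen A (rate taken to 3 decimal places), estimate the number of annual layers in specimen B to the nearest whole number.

42096 annual layers

Specimen A: after corrections the count is 38460 − 3 + 15 = 38472 annual layers.
A: 21606.1 mm over 38472 years gives 21606.1 / 38472 ≈ 0.562 mm/yr.
B spans 23658.2 / 0.562 = 42096.44 years ≈ 42096 annual layers.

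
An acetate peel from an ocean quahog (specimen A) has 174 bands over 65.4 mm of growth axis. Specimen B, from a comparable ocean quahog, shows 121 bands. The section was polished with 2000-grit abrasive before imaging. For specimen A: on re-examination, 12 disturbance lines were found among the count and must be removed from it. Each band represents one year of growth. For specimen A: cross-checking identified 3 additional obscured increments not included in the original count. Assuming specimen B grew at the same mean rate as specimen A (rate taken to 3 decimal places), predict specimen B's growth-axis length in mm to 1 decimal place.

Specimen A: true band count = 174 − 12 + 3 = 165.
A: Mean rate = 65.4 mm / 165 years ≈ 0.396 mm per year.
Length of B = 0.396 × 121 = 47.9 mm.

47.9 mm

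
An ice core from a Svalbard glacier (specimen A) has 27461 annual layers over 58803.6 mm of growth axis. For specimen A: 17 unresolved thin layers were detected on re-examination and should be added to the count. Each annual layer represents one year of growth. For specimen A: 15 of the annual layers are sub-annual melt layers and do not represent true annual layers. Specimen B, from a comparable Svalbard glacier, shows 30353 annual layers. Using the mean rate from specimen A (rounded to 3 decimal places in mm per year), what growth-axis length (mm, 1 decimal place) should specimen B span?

Specimen A: true annual layer count = 27461 − 15 + 17 = 27463.
A: Mean rate = 58803.6 mm / 27463 years ≈ 2.141 mm per year.
For B, 2.141 mm/year × 30353 years = 64985.8 mm.

64985.8 mm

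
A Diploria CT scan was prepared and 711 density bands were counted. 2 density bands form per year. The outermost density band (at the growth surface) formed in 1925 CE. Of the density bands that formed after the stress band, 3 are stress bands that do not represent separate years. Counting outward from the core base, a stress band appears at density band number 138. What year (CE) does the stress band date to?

The stress band sits at density band 138 from the core base, so 711 − 138 = 573 density bands formed after it.
Removing the 3 false density bands leaves 573 − 3 = 570 true density bands beyond the stress band.
Dividing by 2 density bands per year: 570 / 2 = 285 years.
1925 − 285 = 1640 CE.

1640 CE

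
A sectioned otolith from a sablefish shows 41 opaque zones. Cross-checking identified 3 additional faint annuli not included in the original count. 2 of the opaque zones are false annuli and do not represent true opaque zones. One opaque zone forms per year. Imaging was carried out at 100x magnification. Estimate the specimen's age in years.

42 yr

Correcting the raw count gives 41 − 2 + 3 = 42 true opaque zones.
With a one-to-one opaque zone periodicity this is 42 years.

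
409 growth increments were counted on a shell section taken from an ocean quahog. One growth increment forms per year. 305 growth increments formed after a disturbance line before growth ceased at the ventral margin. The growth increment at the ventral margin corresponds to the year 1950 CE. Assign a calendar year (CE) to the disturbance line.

There are 305 growth increments younger than the disturbance line.
The growth increment at the ventral margin is 1950 CE, so the disturbance line dates to 1950 − 305 = 1645 CE.

1645 CE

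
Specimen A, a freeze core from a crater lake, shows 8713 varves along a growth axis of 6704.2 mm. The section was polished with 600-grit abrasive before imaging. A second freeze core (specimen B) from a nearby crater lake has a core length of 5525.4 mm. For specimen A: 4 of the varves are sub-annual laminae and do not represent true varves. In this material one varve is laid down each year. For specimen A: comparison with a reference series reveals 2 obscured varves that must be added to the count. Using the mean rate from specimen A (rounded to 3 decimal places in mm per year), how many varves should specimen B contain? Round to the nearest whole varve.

7176 varves

Specimen A: adjusted count: 8713 − 4 + 2 = 8711 varves.
A: Mean rate = 6704.2 mm / 8711 years ≈ 0.770 mm/yr.
B spans 5525.4 / 0.770 = 7175.84 years ≈ 7176 varves.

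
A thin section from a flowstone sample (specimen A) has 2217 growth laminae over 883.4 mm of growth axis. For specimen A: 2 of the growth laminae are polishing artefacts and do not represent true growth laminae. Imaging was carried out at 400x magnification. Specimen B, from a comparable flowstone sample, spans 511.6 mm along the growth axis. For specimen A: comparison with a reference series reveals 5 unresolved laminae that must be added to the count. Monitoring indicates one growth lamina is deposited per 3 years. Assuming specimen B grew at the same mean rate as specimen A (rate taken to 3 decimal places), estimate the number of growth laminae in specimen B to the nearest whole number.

Specimen A: adjusted count: 2217 − 2 + 5 = 2220 growth laminae.
Specimen A: 2220 growth laminae at 3 years each span 2220 × 3 = 6660 years.
A: Mean rate = 883.4 mm / 6660 years ≈ 0.133 mm/yr.
For B, 511.6 / 0.133 = 3846.62 years; at 3 years per growth lamina that is 3846.62 / 3 ≈ 1282 growth laminae.

1282 growth laminae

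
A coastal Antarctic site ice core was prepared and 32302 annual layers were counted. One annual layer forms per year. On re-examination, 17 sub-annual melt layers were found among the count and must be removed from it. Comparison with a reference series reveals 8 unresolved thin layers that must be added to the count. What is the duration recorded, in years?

Adjusted count: 32302 − 17 + 8 = 32293 annual layers.
With a one-to-one annual layer periodicity this is 32293 years.

32293 years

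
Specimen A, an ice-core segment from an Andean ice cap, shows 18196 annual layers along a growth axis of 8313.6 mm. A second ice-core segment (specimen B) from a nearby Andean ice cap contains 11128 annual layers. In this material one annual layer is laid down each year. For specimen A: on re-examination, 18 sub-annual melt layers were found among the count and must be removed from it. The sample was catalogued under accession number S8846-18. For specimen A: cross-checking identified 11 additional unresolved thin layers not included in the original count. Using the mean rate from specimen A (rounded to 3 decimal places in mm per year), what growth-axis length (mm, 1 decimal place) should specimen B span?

Specimen A: after corrections the count is 18196 − 18 + 11 = 18189 annual layers.
A: Extension rate ≈ 8313.6 / 18189 = 0.457 mm/year.
Length of B = 0.457 × 11128 = 5085.5 mm.

5085.5 mm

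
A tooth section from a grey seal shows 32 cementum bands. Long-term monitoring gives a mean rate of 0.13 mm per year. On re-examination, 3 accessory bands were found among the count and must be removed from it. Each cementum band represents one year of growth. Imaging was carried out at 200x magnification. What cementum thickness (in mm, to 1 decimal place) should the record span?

After corrections the count is 32 − 3 = 29 cementum bands.
29 years at 0.13 mm/year gives 0.13 × 29 = 3.8 mm.

3.8 mm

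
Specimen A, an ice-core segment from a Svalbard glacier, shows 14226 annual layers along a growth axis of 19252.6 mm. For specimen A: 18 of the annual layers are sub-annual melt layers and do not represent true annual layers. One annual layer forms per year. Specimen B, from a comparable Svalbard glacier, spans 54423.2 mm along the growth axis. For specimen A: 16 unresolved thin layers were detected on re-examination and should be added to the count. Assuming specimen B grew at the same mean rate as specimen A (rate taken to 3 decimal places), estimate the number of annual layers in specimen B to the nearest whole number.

40194 annual layers

Specimen A: adjusted count: 14226 − 18 + 16 = 14224 annual layers.
A: Mean rate = 19252.6 mm / 14224 years ≈ 1.354 mm per year.
B spans 54423.2 / 1.354 = 40194.39 years ≈ 40194 annual layers.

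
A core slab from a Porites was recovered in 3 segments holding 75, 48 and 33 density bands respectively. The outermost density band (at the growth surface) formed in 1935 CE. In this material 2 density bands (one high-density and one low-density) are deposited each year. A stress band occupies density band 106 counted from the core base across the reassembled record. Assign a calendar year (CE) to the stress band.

Total density bands = 75 + 48 + 33 = 156.
The stress band sits at density band 106 from the core base, so 156 − 106 = 50 density bands formed after it.
50 density bands at 2 per year is 50 / 2 = 25 years.
The density band at the growth surface is 1935 CE, so the stress band dates to 1935 − 25 = 1910 CE.

1910 CE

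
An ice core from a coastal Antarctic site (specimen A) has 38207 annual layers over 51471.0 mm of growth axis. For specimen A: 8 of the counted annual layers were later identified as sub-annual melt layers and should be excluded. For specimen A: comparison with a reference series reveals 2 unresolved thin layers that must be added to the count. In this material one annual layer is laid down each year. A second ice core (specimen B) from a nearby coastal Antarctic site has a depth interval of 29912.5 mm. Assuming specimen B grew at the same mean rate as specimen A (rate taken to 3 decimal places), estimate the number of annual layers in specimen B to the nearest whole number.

Specimen A: correcting the raw count gives 38207 − 8 + 2 = 38201 true annual layers.
A: 51471.0 mm over 38201 years gives 51471.0 / 38201 ≈ 1.347 mm per year.
For B, 29912.5 / 1.347 = 22206.76 years ≈ 22207 annual layers.

22207 annual layers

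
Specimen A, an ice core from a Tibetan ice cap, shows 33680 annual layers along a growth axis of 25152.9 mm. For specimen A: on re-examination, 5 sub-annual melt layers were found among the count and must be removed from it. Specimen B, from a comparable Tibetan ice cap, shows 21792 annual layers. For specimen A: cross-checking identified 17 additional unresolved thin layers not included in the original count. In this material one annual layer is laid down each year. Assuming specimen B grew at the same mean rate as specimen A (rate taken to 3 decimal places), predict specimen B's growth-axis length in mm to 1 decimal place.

16278.6 mm

Specimen A: correcting the raw count gives 33680 − 5 + 17 = 33692 true annual layers.
A: 25152.9 mm over 33692 years gives 25152.9 / 33692 ≈ 0.747 mm/yr.
For B, 0.747 mm/year × 21792 years = 16278.6 mm.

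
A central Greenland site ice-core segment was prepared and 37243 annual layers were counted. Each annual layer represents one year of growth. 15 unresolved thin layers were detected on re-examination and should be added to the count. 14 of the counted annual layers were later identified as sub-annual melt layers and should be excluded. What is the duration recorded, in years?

True annual layer count = 37243 − 14 + 15 = 37244.
One annual layer per year makes the duration 37244 years.

37244 years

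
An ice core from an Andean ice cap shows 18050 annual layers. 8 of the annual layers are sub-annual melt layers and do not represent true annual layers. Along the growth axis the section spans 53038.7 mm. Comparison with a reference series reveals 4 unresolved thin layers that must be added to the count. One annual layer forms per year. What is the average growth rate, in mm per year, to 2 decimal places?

True annual layer count = 18050 − 8 + 4 = 18046.
Extension rate ≈ 53038.7 / 18046 = 2.94 mm per year.

2.94 mm per year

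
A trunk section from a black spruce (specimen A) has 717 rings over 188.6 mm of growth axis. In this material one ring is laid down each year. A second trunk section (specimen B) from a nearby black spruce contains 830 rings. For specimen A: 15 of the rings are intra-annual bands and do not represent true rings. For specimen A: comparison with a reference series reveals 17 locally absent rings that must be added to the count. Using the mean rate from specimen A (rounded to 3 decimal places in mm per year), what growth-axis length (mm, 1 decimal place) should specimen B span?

Specimen A: after corrections the count is 717 − 15 + 17 = 719 rings.
A: Extension rate ≈ 188.6 / 719 = 0.262 mm/year.
B's length ≈ 0.262 × 830 = 217.5 mm.

217.5 mm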